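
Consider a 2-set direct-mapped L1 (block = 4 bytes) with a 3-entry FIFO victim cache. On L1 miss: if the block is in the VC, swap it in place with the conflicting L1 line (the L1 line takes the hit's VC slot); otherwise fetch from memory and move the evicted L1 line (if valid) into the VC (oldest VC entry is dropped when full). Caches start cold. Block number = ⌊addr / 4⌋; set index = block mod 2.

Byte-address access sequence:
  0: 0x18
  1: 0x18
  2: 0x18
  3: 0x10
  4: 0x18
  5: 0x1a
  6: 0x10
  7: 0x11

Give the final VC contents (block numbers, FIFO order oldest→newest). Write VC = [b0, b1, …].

VC = [6]

#0 0x18→b6/s0 MISS; vc=[]
#1 0x18→b6/s0 L1-HIT; vc=[]
#2 0x18→b6/s0 L1-HIT; vc=[]
#3 0x10→b4/s0 MISS; vc=[6]
#4 0x18→b6/s0 VC-HIT; vc=[4]
#5 0x1a→b6/s0 L1-HIT; vc=[4]
#6 0x10→b4/s0 VC-HIT; vc=[6]
#7 0x11→b4/s0 L1-HIT; vc=[6]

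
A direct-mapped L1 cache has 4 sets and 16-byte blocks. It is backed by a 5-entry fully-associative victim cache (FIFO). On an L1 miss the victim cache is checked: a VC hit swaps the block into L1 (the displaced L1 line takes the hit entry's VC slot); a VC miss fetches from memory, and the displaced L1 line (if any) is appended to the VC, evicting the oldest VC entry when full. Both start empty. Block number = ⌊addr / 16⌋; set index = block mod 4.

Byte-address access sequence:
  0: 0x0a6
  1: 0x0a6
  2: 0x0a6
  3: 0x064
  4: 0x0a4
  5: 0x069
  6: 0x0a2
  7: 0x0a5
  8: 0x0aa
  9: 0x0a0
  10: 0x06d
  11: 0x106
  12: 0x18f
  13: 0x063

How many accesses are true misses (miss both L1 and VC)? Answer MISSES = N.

MISSES = 4

#0 0xa6→b10/s2 MISS; vc=[]
#1 0xa6→b10/s2 L1-HIT; vc=[]
#2 0xa6→b10/s2 L1-HIT; vc=[]
#3 0x64→b6/s2 MISS; vc=[10]
#4 0xa4→b10/s2 VC-HIT; vc=[6]
#5 0x69→b6/s2 VC-HIT; vc=[10]
#6 0xa2→b10/s2 VC-HIT; vc=[6]
#7 0xa5→b10/s2 L1-HIT; vc=[6]
#8 0xaa→b10/s2 L1-HIT; vc=[6]
#9 0xa0→b10/s2 L1-HIT; vc=[6]
#10 0x6d→b6/s2 VC-HIT; vc=[10]
#11 0x106→b16/s0 MISS; vc=[10]
#12 0x18f→b24/s0 MISS; vc=[10,16]
#13 0x63→b6/s2 L1-HIT; vc=[10,16]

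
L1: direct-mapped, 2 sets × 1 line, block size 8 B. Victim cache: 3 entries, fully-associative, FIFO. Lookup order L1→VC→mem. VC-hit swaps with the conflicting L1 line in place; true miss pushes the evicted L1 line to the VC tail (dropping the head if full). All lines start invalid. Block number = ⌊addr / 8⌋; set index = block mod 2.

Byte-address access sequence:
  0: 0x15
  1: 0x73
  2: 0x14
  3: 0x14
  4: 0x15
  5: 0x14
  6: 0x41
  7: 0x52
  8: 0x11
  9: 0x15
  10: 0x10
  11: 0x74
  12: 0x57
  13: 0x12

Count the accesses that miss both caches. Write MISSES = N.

  [0] addr=0x15 blk=2 s=0: MISS | VC []
  [1] addr=0x73 blk=14 s=0: MISS | VC [2]
  [2] addr=0x14 blk=2 s=0: VC-HIT | VC [14]
  [3] addr=0x14 blk=2 s=0: L1-HIT | VC [14]
  [4] addr=0x15 blk=2 s=0: L1-HIT | VC [14]
  [5] addr=0x14 blk=2 s=0: L1-HIT | VC [14]
  [6] addr=0x41 blk=8 s=0: MISS | VC [14, 2]
  [7] addr=0x52 blk=10 s=0: MISS | VC [14, 2, 8]
  [8] addr=0x11 blk=2 s=0: VC-HIT | VC [14, 10, 8]
  [9] addr=0x15 blk=2 s=0: L1-HIT | VC [14, 10, 8]
  [10] addr=0x10 blk=2 s=0: L1-HIT | VC [14, 10, 8]
  [11] addr=0x74 blk=14 s=0: VC-HIT | VC [2, 10, 8]
  [12] addr=0x57 blk=10 s=0: VC-HIT | VC [2, 14, 8]
  [13] addr=0x12 blk=2 s=0: VC-HIT | VC [10, 14, 8]

MISSES = 4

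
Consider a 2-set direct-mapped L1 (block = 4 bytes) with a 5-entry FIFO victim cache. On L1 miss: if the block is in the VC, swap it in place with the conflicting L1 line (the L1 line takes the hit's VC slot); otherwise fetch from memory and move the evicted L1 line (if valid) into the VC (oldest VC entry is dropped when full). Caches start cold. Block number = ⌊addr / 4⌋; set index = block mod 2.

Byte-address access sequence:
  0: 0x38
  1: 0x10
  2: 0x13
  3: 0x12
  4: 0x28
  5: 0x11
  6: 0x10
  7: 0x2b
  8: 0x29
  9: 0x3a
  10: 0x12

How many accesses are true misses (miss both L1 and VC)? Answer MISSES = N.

MISSES = 3

  [0] addr=0x38 blk=14 s=0: MISS | VC []
  [1] addr=0x10 blk=4 s=0: MISS | VC [14]
  [2] addr=0x13 blk=4 s=0: L1-HIT | VC [14]
  [3] addr=0x12 blk=4 s=0: L1-HIT | VC [14]
  [4] addr=0x28 blk=10 s=0: MISS | VC [14, 4]
  [5] addr=0x11 blk=4 s=0: VC-HIT | VC [14, 10]
  [6] addr=0x10 blk=4 s=0: L1-HIT | VC [14, 10]
  [7] addr=0x2b blk=10 s=0: VC-HIT | VC [14, 4]
  [8] addr=0x29 blk=10 s=0: L1-HIT | VC [14, 4]
  [9] addr=0x3a blk=14 s=0: VC-HIT | VC [10, 4]
  [10] addr=0x12 blk=4 s=0: VC-HIT | VC [10, 14]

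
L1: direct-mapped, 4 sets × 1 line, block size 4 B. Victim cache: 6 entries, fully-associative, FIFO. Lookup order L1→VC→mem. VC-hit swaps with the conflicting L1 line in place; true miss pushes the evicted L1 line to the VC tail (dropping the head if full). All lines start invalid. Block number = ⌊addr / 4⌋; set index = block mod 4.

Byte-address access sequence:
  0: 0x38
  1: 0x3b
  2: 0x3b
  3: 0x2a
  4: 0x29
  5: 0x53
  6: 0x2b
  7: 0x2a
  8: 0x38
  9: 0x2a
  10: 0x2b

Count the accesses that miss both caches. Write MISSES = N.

0: 0x38 (blk 14, set 2) → MISS  vc=[]
1: 0x3b (blk 14, set 2) → L1-HIT  vc=[]
2: 0x3b (blk 14, set 2) → L1-HIT  vc=[]
3: 0x2a (blk 10, set 2) → MISS  vc=[14]
4: 0x29 (blk 10, set 2) → L1-HIT  vc=[14]
5: 0x53 (blk 20, set 0) → MISS  vc=[14]
6: 0x2b (blk 10, set 2) → L1-HIT  vc=[14]
7: 0x2a (blk 10, set 2) → L1-HIT  vc=[14]
8: 0x38 (blk 14, set 2) → VC-HIT  vc=[10]
9: 0x2a (blk 10, set 2) → VC-HIT  vc=[14]
10: 0x2b (blk 10, set 2) → L1-HIT  vc=[14]

MISSES = 3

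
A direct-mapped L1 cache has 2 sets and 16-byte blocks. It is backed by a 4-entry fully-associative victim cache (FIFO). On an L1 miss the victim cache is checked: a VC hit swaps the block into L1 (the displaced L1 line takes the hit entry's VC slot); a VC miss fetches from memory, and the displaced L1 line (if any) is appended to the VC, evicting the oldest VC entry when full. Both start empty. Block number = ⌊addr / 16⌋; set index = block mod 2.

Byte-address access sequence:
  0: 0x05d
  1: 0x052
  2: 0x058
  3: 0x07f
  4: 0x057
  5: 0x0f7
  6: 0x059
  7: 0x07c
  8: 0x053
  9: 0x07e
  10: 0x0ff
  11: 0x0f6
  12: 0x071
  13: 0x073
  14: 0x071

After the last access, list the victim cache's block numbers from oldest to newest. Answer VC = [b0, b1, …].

#0 0x5d→b5/s1 MISS; vc=[]
#1 0x52→b5/s1 L1-HIT; vc=[]
#2 0x58→b5/s1 L1-HIT; vc=[]
#3 0x7f→b7/s1 MISS; vc=[5]
#4 0x57→b5/s1 VC-HIT; vc=[7]
#5 0xf7→b15/s1 MISS; vc=[7,5]
#6 0x59→b5/s1 VC-HIT; vc=[7,15]
#7 0x7c→b7/s1 VC-HIT; vc=[5,15]
#8 0x53→b5/s1 VC-HIT; vc=[7,15]
#9 0x7e→b7/s1 VC-HIT; vc=[5,15]
#10 0xff→b15/s1 VC-HIT; vc=[5,7]
#11 0xf6→b15/s1 L1-HIT; vc=[5,7]
#12 0x71→b7/s1 VC-HIT; vc=[5,15]
#13 0x73→b7/s1 L1-HIT; vc=[5,15]
#14 0x71→b7/s1 L1-HIT; vc=[5,15]

VC = [5, 15]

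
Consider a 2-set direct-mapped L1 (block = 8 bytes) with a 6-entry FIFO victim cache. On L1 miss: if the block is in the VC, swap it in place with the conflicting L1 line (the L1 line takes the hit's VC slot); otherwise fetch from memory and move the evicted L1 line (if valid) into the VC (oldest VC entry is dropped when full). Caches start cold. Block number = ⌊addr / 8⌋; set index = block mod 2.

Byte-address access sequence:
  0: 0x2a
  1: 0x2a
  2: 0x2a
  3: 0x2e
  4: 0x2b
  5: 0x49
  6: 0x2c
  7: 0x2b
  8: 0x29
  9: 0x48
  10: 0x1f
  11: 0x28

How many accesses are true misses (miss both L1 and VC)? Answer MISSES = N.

0: 0x2a (blk 5, set 1) → MISS  vc=[]
1: 0x2a (blk 5, set 1) → L1-HIT  vc=[]
2: 0x2a (blk 5, set 1) → L1-HIT  vc=[]
3: 0x2e (blk 5, set 1) → L1-HIT  vc=[]
4: 0x2b (blk 5, set 1) → L1-HIT  vc=[]
5: 0x49 (blk 9, set 1) → MISS  vc=[5]
6: 0x2c (blk 5, set 1) → VC-HIT  vc=[9]
7: 0x2b (blk 5, set 1) → L1-HIT  vc=[9]
8: 0x29 (blk 5, set 1) → L1-HIT  vc=[9]
9: 0x48 (blk 9, set 1) → VC-HIT  vc=[5]
10: 0x1f (blk 3, set 1) → MISS  vc=[5, 9]
11: 0x28 (blk 5, set 1) → VC-HIT  vc=[3, 9]

MISSES = 3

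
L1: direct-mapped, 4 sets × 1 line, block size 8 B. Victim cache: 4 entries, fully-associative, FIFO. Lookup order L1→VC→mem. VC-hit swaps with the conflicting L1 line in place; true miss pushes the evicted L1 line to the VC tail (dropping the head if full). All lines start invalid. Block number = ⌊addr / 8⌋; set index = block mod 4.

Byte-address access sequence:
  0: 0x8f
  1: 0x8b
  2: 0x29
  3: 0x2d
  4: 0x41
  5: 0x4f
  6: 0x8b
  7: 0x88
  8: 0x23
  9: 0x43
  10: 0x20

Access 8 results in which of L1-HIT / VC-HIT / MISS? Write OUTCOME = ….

0: 0x8f (blk 17, set 1) → MISS  vc=[]
1: 0x8b (blk 17, set 1) → L1-HIT  vc=[]
2: 0x29 (blk 5, set 1) → MISS  vc=[17]
3: 0x2d (blk 5, set 1) → L1-HIT  vc=[17]
4: 0x41 (blk 8, set 0) → MISS  vc=[17]
5: 0x4f (blk 9, set 1) → MISS  vc=[17, 5]
6: 0x8b (blk 17, set 1) → VC-HIT  vc=[9, 5]
7: 0x88 (blk 17, set 1) → L1-HIT  vc=[9, 5]
8: 0x23 (blk 4, set 0) → MISS  vc=[9, 5, 8]
9: 0x43 (blk 8, set 0) → VC-HIT  vc=[9, 5, 4]
10: 0x20 (blk 4, set 0) → VC-HIT  vc=[9, 5, 8]

OUTCOME = MISS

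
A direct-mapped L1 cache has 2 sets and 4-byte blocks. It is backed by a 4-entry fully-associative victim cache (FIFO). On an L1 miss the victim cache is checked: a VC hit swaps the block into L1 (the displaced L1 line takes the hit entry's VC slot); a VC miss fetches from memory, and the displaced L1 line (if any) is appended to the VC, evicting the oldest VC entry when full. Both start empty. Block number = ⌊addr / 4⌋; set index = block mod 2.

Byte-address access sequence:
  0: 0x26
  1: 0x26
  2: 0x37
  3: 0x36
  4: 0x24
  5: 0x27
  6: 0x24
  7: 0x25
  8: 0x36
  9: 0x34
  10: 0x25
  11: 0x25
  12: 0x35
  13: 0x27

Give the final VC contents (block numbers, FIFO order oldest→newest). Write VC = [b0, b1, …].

VC = [13]

0: 0x26 (blk 9, set 1) → MISS  vc=[]
1: 0x26 (blk 9, set 1) → L1-HIT  vc=[]
2: 0x37 (blk 13, set 1) → MISS  vc=[9]
3: 0x36 (blk 13, set 1) → L1-HIT  vc=[9]
4: 0x24 (blk 9, set 1) → VC-HIT  vc=[13]
5: 0x27 (blk 9, set 1) → L1-HIT  vc=[13]
6: 0x24 (blk 9, set 1) → L1-HIT  vc=[13]
7: 0x25 (blk 9, set 1) → L1-HIT  vc=[13]
8: 0x36 (blk 13, set 1) → VC-HIT  vc=[9]
9: 0x34 (blk 13, set 1) → L1-HIT  vc=[9]
10: 0x25 (blk 9, set 1) → VC-HIT  vc=[13]
11: 0x25 (blk 9, set 1) → L1-HIT  vc=[13]
12: 0x35 (blk 13, set 1) → VC-HIT  vc=[9]
13: 0x27 (blk 9, set 1) → VC-HIT  vc=[13]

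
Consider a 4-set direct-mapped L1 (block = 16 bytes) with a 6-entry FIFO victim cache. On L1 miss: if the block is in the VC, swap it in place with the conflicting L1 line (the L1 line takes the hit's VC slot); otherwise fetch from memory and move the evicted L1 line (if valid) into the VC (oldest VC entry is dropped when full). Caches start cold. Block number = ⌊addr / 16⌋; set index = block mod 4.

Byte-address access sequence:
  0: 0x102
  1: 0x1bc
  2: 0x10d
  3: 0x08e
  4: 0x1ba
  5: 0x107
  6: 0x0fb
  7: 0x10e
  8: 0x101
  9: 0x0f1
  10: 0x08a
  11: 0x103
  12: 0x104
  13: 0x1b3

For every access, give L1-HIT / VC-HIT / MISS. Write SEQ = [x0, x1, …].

SEQ = [MISS, MISS, L1-HIT, MISS, L1-HIT, VC-HIT, MISS, L1-HIT, L1-HIT, L1-HIT, VC-HIT, VC-HIT, L1-HIT, VC-HIT]

  [0] addr=0x102 blk=16 s=0: MISS | VC []
  [1] addr=0x1bc blk=27 s=3: MISS | VC []
  [2] addr=0x10d blk=16 s=0: L1-HIT | VC []
  [3] addr=0x8e blk=8 s=0: MISS | VC [16]
  [4] addr=0x1ba blk=27 s=3: L1-HIT | VC [16]
  [5] addr=0x107 blk=16 s=0: VC-HIT | VC [8]
  [6] addr=0xfb blk=15 s=3: MISS | VC [8, 27]
  [7] addr=0x10e blk=16 s=0: L1-HIT | VC [8, 27]
  [8] addr=0x101 blk=16 s=0: L1-HIT | VC [8, 27]
  [9] addr=0xf1 blk=15 s=3: L1-HIT | VC [8, 27]
  [10] addr=0x8a blk=8 s=0: VC-HIT | VC [16, 27]
  [11] addr=0x103 blk=16 s=0: VC-HIT | VC [8, 27]
  [12] addr=0x104 blk=16 s=0: L1-HIT | VC [8, 27]
  [13] addr=0x1b3 blk=27 s=3: VC-HIT | VC [8, 15]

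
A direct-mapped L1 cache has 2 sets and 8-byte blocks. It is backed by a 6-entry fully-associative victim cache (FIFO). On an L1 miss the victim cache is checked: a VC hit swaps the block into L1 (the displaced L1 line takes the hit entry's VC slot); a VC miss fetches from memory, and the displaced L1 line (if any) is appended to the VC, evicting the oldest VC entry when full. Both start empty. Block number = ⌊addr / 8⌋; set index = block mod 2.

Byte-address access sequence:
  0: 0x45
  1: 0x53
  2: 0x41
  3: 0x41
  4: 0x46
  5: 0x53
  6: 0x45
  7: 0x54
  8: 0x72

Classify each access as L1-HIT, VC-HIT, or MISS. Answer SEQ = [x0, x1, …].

0: 0x45 (blk 8, set 0) → MISS  vc=[]
1: 0x53 (blk 10, set 0) → MISS  vc=[8]
2: 0x41 (blk 8, set 0) → VC-HIT  vc=[10]
3: 0x41 (blk 8, set 0) → L1-HIT  vc=[10]
4: 0x46 (blk 8, set 0) → L1-HIT  vc=[10]
5: 0x53 (blk 10, set 0) → VC-HIT  vc=[8]
6: 0x45 (blk 8, set 0) → VC-HIT  vc=[10]
7: 0x54 (blk 10, set 0) → VC-HIT  vc=[8]
8: 0x72 (blk 14, set 0) → MISS  vc=[8, 10]

SEQ = [MISS, MISS, VC-HIT, L1-HIT, L1-HIT, VC-HIT, VC-HIT, VC-HIT, MISS]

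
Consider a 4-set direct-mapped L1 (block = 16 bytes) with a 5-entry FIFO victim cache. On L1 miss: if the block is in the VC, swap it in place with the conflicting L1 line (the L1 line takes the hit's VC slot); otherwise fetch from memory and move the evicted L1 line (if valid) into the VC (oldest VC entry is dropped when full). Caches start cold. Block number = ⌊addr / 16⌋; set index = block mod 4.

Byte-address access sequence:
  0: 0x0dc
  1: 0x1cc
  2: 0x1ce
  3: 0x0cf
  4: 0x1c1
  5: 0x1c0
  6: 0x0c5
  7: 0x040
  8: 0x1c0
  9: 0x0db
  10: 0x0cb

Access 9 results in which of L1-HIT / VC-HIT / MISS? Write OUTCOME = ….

OUTCOME = L1-HIT

0: 0xdc (blk 13, set 1) → MISS  vc=[]
1: 0x1cc (blk 28, set 0) → MISS  vc=[]
2: 0x1ce (blk 28, set 0) → L1-HIT  vc=[]
3: 0xcf (blk 12, set 0) → MISS  vc=[28]
4: 0x1c1 (blk 28, set 0) → VC-HIT  vc=[12]
5: 0x1c0 (blk 28, set 0) → L1-HIT  vc=[12]
6: 0xc5 (blk 12, set 0) → VC-HIT  vc=[28]
7: 0x40 (blk 4, set 0) → MISS  vc=[28, 12]
8: 0x1c0 (blk 28, set 0) → VC-HIT  vc=[4, 12]
9: 0xdb (blk 13, set 1) → L1-HIT  vc=[4, 12]
10: 0xcb (blk 12, set 0) → VC-HIT  vc=[4, 28]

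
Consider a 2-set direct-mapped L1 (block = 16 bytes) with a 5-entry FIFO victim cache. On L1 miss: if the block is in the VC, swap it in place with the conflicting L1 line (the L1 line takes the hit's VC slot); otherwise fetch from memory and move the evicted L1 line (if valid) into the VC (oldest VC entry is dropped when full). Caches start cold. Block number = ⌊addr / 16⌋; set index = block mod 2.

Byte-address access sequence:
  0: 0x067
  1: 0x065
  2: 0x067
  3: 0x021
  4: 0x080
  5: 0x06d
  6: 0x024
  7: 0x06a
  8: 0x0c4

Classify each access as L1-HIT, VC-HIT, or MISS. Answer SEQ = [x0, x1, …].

SEQ = [MISS, L1-HIT, L1-HIT, MISS, MISS, VC-HIT, VC-HIT, VC-HIT, MISS]

  [0] addr=0x67 blk=6 s=0: MISS | VC []
  [1] addr=0x65 blk=6 s=0: L1-HIT | VC []
  [2] addr=0x67 blk=6 s=0: L1-HIT | VC []
  [3] addr=0x21 blk=2 s=0: MISS | VC [6]
  [4] addr=0x80 blk=8 s=0: MISS | VC [6, 2]
  [5] addr=0x6d blk=6 s=0: VC-HIT | VC [8, 2]
  [6] addr=0x24 blk=2 s=0: VC-HIT | VC [8, 6]
  [7] addr=0x6a blk=6 s=0: VC-HIT | VC [8, 2]
  [8] addr=0xc4 blk=12 s=0: MISS | VC [8, 2, 6]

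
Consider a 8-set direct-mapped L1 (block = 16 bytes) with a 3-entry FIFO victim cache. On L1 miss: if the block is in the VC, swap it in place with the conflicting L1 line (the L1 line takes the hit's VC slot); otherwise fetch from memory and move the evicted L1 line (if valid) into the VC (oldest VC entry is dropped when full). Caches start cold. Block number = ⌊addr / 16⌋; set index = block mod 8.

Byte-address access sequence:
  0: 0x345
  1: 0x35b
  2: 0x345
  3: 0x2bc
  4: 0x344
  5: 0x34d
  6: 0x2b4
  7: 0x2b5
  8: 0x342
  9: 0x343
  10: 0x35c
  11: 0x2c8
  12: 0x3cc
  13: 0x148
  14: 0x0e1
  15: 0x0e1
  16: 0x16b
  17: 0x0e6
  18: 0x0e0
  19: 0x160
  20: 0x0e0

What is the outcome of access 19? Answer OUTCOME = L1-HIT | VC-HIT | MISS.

OUTCOME = VC-HIT

  [0] addr=0x345 blk=52 s=4: MISS | VC []
  [1] addr=0x35b blk=53 s=5: MISS | VC []
  [2] addr=0x345 blk=52 s=4: L1-HIT | VC []
  [3] addr=0x2bc blk=43 s=3: MISS | VC []
  [4] addr=0x344 blk=52 s=4: L1-HIT | VC []
  [5] addr=0x34d blk=52 s=4: L1-HIT | VC []
  [6] addr=0x2b4 blk=43 s=3: L1-HIT | VC []
  [7] addr=0x2b5 blk=43 s=3: L1-HIT | VC []
  [8] addr=0x342 blk=52 s=4: L1-HIT | VC []
  [9] addr=0x343 blk=52 s=4: L1-HIT | VC []
  [10] addr=0x35c blk=53 s=5: L1-HIT | VC []
  [11] addr=0x2c8 blk=44 s=4: MISS | VC [52]
  [12] addr=0x3cc blk=60 s=4: MISS | VC [52, 44]
  [13] addr=0x148 blk=20 s=4: MISS | VC [52, 44, 60]
  [14] addr=0xe1 blk=14 s=6: MISS | VC [52, 44, 60]
  [15] addr=0xe1 blk=14 s=6: L1-HIT | VC [52, 44, 60]
  [16] addr=0x16b blk=22 s=6: MISS | VC [44, 60, 14]
  [17] addr=0xe6 blk=14 s=6: VC-HIT | VC [44, 60, 22]
  [18] addr=0xe0 blk=14 s=6: L1-HIT | VC [44, 60, 22]
  [19] addr=0x160 blk=22 s=6: VC-HIT | VC [44, 60, 14]
  [20] addr=0xe0 blk=14 s=6: VC-HIT | VC [44, 60, 22]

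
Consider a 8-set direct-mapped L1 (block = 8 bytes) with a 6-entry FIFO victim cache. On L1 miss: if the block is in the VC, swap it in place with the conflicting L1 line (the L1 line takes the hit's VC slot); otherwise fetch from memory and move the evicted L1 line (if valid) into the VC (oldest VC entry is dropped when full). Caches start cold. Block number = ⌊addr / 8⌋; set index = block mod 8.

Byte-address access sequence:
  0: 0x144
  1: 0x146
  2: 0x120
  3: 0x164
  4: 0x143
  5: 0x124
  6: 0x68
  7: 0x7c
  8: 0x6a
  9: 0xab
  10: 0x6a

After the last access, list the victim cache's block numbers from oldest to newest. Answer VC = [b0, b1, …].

VC = [44, 21]

  [0] addr=0x144 blk=40 s=0: MISS | VC []
  [1] addr=0x146 blk=40 s=0: L1-HIT | VC []
  [2] addr=0x120 blk=36 s=4: MISS | VC []
  [3] addr=0x164 blk=44 s=4: MISS | VC [36]
  [4] addr=0x143 blk=40 s=0: L1-HIT | VC [36]
  [5] addr=0x124 blk=36 s=4: VC-HIT | VC [44]
  [6] addr=0x68 blk=13 s=5: MISS | VC [44]
  [7] addr=0x7c blk=15 s=7: MISS | VC [44]
  [8] addr=0x6a blk=13 s=5: L1-HIT | VC [44]
  [9] addr=0xab blk=21 s=5: MISS | VC [44, 13]
  [10] addr=0x6a blk=13 s=5: VC-HIT | VC [44, 21]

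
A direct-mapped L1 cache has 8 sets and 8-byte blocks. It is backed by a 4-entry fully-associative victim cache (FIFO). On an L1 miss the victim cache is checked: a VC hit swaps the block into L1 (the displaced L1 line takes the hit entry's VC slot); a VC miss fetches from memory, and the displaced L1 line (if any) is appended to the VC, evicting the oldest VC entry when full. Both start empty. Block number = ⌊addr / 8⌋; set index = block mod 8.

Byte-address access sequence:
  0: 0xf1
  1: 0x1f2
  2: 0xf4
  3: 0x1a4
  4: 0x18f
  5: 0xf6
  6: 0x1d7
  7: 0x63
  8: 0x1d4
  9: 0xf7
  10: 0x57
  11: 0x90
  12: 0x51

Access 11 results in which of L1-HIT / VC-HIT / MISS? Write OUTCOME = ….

OUTCOME = MISS

0: 0xf1 (blk 30, set 6) → MISS  vc=[]
1: 0x1f2 (blk 62, set 6) → MISS  vc=[30]
2: 0xf4 (blk 30, set 6) → VC-HIT  vc=[62]
3: 0x1a4 (blk 52, set 4) → MISS  vc=[62]
4: 0x18f (blk 49, set 1) → MISS  vc=[62]
5: 0xf6 (blk 30, set 6) → L1-HIT  vc=[62]
6: 0x1d7 (blk 58, set 2) → MISS  vc=[62]
7: 0x63 (blk 12, set 4) → MISS  vc=[62, 52]
8: 0x1d4 (blk 58, set 2) → L1-HIT  vc=[62, 52]
9: 0xf7 (blk 30, set 6) → L1-HIT  vc=[62, 52]
10: 0x57 (blk 10, set 2) → MISS  vc=[62, 52, 58]
11: 0x90 (blk 18, set 2) → MISS  vc=[62, 52, 58, 10]
12: 0x51 (blk 10, set 2) → VC-HIT  vc=[62, 52, 58, 18]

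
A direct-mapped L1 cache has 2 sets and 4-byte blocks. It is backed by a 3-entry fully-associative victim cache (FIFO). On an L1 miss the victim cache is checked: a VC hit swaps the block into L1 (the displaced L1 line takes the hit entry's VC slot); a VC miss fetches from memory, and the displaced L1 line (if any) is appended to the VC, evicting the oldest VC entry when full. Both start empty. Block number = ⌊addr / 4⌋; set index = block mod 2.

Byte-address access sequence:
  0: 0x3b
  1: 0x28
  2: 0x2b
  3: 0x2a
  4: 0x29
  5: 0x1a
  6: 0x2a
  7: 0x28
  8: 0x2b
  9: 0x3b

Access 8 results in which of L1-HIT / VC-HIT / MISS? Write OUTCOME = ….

OUTCOME = L1-HIT

  [0] addr=0x3b blk=14 s=0: MISS | VC []
  [1] addr=0x28 blk=10 s=0: MISS | VC [14]
  [2] addr=0x2b blk=10 s=0: L1-HIT | VC [14]
  [3] addr=0x2a blk=10 s=0: L1-HIT | VC [14]
  [4] addr=0x29 blk=10 s=0: L1-HIT | VC [14]
  [5] addr=0x1a blk=6 s=0: MISS | VC [14, 10]
  [6] addr=0x2a blk=10 s=0: VC-HIT | VC [14, 6]
  [7] addr=0x28 blk=10 s=0: L1-HIT | VC [14, 6]
  [8] addr=0x2b blk=10 s=0: L1-HIT | VC [14, 6]
  [9] addr=0x3b blk=14 s=0: VC-HIT | VC [10, 6]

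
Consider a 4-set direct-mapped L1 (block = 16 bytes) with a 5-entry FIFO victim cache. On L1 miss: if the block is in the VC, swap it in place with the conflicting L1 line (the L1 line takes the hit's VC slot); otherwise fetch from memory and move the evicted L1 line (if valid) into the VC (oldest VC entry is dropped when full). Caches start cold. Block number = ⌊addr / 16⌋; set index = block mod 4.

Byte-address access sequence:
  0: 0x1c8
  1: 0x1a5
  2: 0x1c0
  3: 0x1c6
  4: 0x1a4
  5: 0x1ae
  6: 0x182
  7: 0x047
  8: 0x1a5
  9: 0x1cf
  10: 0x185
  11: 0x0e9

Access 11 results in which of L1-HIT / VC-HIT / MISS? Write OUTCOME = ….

OUTCOME = MISS

  [0] addr=0x1c8 blk=28 s=0: MISS | VC []
  [1] addr=0x1a5 blk=26 s=2: MISS | VC []
  [2] addr=0x1c0 blk=28 s=0: L1-HIT | VC []
  [3] addr=0x1c6 blk=28 s=0: L1-HIT | VC []
  [4] addr=0x1a4 blk=26 s=2: L1-HIT | VC []
  [5] addr=0x1ae blk=26 s=2: L1-HIT | VC []
  [6] addr=0x182 blk=24 s=0: MISS | VC [28]
  [7] addr=0x47 blk=4 s=0: MISS | VC [28, 24]
  [8] addr=0x1a5 blk=26 s=2: L1-HIT | VC [28, 24]
  [9] addr=0x1cf blk=28 s=0: VC-HIT | VC [4, 24]
  [10] addr=0x185 blk=24 s=0: VC-HIT | VC [4, 28]
  [11] addr=0xe9 blk=14 s=2: MISS | VC [4, 28, 26]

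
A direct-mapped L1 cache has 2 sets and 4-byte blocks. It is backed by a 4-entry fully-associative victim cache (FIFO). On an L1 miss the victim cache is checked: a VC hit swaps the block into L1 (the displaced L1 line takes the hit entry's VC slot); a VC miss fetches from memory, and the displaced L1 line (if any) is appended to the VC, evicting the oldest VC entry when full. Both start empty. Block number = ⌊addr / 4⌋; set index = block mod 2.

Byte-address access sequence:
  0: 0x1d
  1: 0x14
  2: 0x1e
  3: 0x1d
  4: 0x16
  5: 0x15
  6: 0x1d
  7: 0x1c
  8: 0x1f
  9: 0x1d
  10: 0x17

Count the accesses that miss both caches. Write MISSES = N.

MISSES = 2

0: 0x1d (blk 7, set 1) → MISS  vc=[]
1: 0x14 (blk 5, set 1) → MISS  vc=[7]
2: 0x1e (blk 7, set 1) → VC-HIT  vc=[5]
3: 0x1d (blk 7, set 1) → L1-HIT  vc=[5]
4: 0x16 (blk 5, set 1) → VC-HIT  vc=[7]
5: 0x15 (blk 5, set 1) → L1-HIT  vc=[7]
6: 0x1d (blk 7, set 1) → VC-HIT  vc=[5]
7: 0x1c (blk 7, set 1) → L1-HIT  vc=[5]
8: 0x1f (blk 7, set 1) → L1-HIT  vc=[5]
9: 0x1d (blk 7, set 1) → L1-HIT  vc=[5]
10: 0x17 (blk 5, set 1) → VC-HIT  vc=[7]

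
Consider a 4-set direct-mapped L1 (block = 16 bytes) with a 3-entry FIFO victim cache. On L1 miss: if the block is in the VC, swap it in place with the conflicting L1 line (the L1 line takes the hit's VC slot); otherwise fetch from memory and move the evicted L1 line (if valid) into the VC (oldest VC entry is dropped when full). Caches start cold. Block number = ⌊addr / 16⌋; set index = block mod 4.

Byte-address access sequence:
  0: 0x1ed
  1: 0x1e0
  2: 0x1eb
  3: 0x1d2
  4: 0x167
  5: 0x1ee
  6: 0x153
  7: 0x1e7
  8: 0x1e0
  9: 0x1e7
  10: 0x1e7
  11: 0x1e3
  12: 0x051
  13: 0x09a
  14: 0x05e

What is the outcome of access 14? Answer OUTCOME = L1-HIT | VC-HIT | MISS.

OUTCOME = VC-HIT

  [0] addr=0x1ed blk=30 s=2: MISS | VC []
  [1] addr=0x1e0 blk=30 s=2: L1-HIT | VC []
  [2] addr=0x1eb blk=30 s=2: L1-HIT | VC []
  [3] addr=0x1d2 blk=29 s=1: MISS | VC []
  [4] addr=0x167 blk=22 s=2: MISS | VC [30]
  [5] addr=0x1ee blk=30 s=2: VC-HIT | VC [22]
  [6] addr=0x153 blk=21 s=1: MISS | VC [22, 29]
  [7] addr=0x1e7 blk=30 s=2: L1-HIT | VC [22, 29]
  [8] addr=0x1e0 blk=30 s=2: L1-HIT | VC [22, 29]
  [9] addr=0x1e7 blk=30 s=2: L1-HIT | VC [22, 29]
  [10] addr=0x1e7 blk=30 s=2: L1-HIT | VC [22, 29]
  [11] addr=0x1e3 blk=30 s=2: L1-HIT | VC [22, 29]
  [12] addr=0x51 blk=5 s=1: MISS | VC [22, 29, 21]
  [13] addr=0x9a blk=9 s=1: MISS | VC [29, 21, 5]
  [14] addr=0x5e blk=5 s=1: VC-HIT | VC [29, 21, 9]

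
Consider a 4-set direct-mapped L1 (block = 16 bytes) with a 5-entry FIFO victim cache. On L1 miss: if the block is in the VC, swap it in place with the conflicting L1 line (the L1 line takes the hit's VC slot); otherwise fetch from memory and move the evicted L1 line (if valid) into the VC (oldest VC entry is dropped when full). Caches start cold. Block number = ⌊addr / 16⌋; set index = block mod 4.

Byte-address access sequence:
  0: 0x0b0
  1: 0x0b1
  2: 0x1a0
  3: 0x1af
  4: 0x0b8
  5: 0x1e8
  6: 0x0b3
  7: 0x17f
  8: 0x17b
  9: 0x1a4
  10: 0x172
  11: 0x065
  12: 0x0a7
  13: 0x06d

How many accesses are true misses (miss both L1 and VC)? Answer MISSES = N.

  [0] addr=0xb0 blk=11 s=3: MISS | VC []
  [1] addr=0xb1 blk=11 s=3: L1-HIT | VC []
  [2] addr=0x1a0 blk=26 s=2: MISS | VC []
  [3] addr=0x1af blk=26 s=2: L1-HIT | VC []
  [4] addr=0xb8 blk=11 s=3: L1-HIT | VC []
  [5] addr=0x1e8 blk=30 s=2: MISS | VC [26]
  [6] addr=0xb3 blk=11 s=3: L1-HIT | VC [26]
  [7] addr=0x17f blk=23 s=3: MISS | VC [26, 11]
  [8] addr=0x17b blk=23 s=3: L1-HIT | VC [26, 11]
  [9] addr=0x1a4 blk=26 s=2: VC-HIT | VC [30, 11]
  [10] addr=0x172 blk=23 s=3: L1-HIT | VC [30, 11]
  [11] addr=0x65 blk=6 s=2: MISS | VC [30, 11, 26]
  [12] addr=0xa7 blk=10 s=2: MISS | VC [30, 11, 26, 6]
  [13] addr=0x6d blk=6 s=2: VC-HIT | VC [30, 11, 26, 10]

MISSES = 6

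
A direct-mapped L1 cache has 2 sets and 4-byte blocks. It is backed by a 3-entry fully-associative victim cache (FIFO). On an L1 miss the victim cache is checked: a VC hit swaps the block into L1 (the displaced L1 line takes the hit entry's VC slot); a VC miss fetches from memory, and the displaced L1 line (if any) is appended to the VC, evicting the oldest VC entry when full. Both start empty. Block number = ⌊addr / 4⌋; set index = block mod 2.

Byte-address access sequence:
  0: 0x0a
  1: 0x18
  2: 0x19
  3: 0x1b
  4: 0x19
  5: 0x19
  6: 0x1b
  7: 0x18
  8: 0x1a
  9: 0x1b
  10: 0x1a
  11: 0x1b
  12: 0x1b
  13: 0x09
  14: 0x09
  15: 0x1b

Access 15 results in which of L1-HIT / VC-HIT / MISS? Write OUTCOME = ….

OUTCOME = VC-HIT

#0 0xa→b2/s0 MISS; vc=[]
#1 0x18→b6/s0 MISS; vc=[2]
#2 0x19→b6/s0 L1-HIT; vc=[2]
#3 0x1b→b6/s0 L1-HIT; vc=[2]
#4 0x19→b6/s0 L1-HIT; vc=[2]
#5 0x19→b6/s0 L1-HIT; vc=[2]
#6 0x1b→b6/s0 L1-HIT; vc=[2]
#7 0x18→b6/s0 L1-HIT; vc=[2]
#8 0x1a→b6/s0 L1-HIT; vc=[2]
#9 0x1b→b6/s0 L1-HIT; vc=[2]
#10 0x1a→b6/s0 L1-HIT; vc=[2]
#11 0x1b→b6/s0 L1-HIT; vc=[2]
#12 0x1b→b6/s0 L1-HIT; vc=[2]
#13 0x9→b2/s0 VC-HIT; vc=[6]
#14 0x9→b2/s0 L1-HIT; vc=[6]
#15 0x1b→b6/s0 VC-HIT; vc=[2]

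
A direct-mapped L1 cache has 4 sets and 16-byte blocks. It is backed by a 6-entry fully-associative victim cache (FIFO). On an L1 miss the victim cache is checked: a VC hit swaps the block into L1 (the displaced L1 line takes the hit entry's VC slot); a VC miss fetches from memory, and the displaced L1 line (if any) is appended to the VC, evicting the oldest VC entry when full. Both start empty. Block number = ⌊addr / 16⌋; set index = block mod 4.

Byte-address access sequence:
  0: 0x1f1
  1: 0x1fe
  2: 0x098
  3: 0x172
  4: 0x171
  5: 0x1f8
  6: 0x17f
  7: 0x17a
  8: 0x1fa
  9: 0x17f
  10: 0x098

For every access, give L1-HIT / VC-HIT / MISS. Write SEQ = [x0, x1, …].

SEQ = [MISS, L1-HIT, MISS, MISS, L1-HIT, VC-HIT, VC-HIT, L1-HIT, VC-HIT, VC-HIT, L1-HIT]

  [0] addr=0x1f1 blk=31 s=3: MISS | VC []
  [1] addr=0x1fe blk=31 s=3: L1-HIT | VC []
  [2] addr=0x98 blk=9 s=1: MISS | VC []
  [3] addr=0x172 blk=23 s=3: MISS | VC [31]
  [4] addr=0x171 blk=23 s=3: L1-HIT | VC [31]
  [5] addr=0x1f8 blk=31 s=3: VC-HIT | VC [23]
  [6] addr=0x17f blk=23 s=3: VC-HIT | VC [31]
  [7] addr=0x17a blk=23 s=3: L1-HIT | VC [31]
  [8] addr=0x1fa blk=31 s=3: VC-HIT | VC [23]
  [9] addr=0x17f blk=23 s=3: VC-HIT | VC [31]
  [10] addr=0x98 blk=9 s=1: L1-HIT | VC [31]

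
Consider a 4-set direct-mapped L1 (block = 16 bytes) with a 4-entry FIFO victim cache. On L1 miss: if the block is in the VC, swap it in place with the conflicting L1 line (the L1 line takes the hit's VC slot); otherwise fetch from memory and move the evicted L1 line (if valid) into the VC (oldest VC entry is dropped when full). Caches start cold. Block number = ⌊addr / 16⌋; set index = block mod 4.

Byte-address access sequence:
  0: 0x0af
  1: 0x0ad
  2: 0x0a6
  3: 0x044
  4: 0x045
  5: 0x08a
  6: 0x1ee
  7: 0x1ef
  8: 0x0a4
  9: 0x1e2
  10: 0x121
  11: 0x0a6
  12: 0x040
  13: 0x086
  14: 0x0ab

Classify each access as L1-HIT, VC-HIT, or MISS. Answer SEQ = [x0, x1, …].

SEQ = [MISS, L1-HIT, L1-HIT, MISS, L1-HIT, MISS, MISS, L1-HIT, VC-HIT, VC-HIT, MISS, VC-HIT, VC-HIT, VC-HIT, L1-HIT]

  [0] addr=0xaf blk=10 s=2: MISS | VC []
  [1] addr=0xad blk=10 s=2: L1-HIT | VC []
  [2] addr=0xa6 blk=10 s=2: L1-HIT | VC []
  [3] addr=0x44 blk=4 s=0: MISS | VC []
  [4] addr=0x45 blk=4 s=0: L1-HIT | VC []
  [5] addr=0x8a blk=8 s=0: MISS | VC [4]
  [6] addr=0x1ee blk=30 s=2: MISS | VC [4, 10]
  [7] addr=0x1ef blk=30 s=2: L1-HIT | VC [4, 10]
  [8] addr=0xa4 blk=10 s=2: VC-HIT | VC [4, 30]
  [9] addr=0x1e2 blk=30 s=2: VC-HIT | VC [4, 10]
  [10] addr=0x121 blk=18 s=2: MISS | VC [4, 10, 30]
  [11] addr=0xa6 blk=10 s=2: VC-HIT | VC [4, 18, 30]
  [12] addr=0x40 blk=4 s=0: VC-HIT | VC [8, 18, 30]
  [13] addr=0x86 blk=8 s=0: VC-HIT | VC [4, 18, 30]
  [14] addr=0xab blk=10 s=2: L1-HIT | VC [4, 18, 30]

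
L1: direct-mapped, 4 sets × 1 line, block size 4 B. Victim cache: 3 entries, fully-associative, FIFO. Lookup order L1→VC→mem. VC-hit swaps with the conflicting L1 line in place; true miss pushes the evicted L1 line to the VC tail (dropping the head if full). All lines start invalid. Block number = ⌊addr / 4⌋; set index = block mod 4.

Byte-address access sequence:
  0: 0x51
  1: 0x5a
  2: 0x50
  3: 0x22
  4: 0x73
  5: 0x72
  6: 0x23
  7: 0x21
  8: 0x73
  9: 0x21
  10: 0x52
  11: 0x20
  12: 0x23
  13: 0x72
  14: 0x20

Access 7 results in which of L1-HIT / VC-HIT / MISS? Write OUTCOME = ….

#0 0x51→b20/s0 MISS; vc=[]
#1 0x5a→b22/s2 MISS; vc=[]
#2 0x50→b20/s0 L1-HIT; vc=[]
#3 0x22→b8/s0 MISS; vc=[20]
#4 0x73→b28/s0 MISS; vc=[20,8]
#5 0x72→b28/s0 L1-HIT; vc=[20,8]
#6 0x23→b8/s0 VC-HIT; vc=[20,28]
#7 0x21→b8/s0 L1-HIT; vc=[20,28]
#8 0x73→b28/s0 VC-HIT; vc=[20,8]
#9 0x21→b8/s0 VC-HIT; vc=[20,28]
#10 0x52→b20/s0 VC-HIT; vc=[8,28]
#11 0x20→b8/s0 VC-HIT; vc=[20,28]
#12 0x23→b8/s0 L1-HIT; vc=[20,28]
#13 0x72→b28/s0 VC-HIT; vc=[20,8]
#14 0x20→b8/s0 VC-HIT; vc=[20,28]

OUTCOME = L1-HIT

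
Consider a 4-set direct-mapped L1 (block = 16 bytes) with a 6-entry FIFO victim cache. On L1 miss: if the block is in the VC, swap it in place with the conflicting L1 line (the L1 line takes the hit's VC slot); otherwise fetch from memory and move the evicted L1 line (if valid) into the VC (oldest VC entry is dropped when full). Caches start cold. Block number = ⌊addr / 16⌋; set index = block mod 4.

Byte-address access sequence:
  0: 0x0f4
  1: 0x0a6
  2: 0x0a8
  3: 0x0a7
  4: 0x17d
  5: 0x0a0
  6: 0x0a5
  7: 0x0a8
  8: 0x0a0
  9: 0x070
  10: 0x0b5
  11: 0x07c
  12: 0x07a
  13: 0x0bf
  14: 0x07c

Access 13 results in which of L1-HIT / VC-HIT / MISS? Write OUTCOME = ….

#0 0xf4→b15/s3 MISS; vc=[]
#1 0xa6→b10/s2 MISS; vc=[]
#2 0xa8→b10/s2 L1-HIT; vc=[]
#3 0xa7→b10/s2 L1-HIT; vc=[]
#4 0x17d→b23/s3 MISS; vc=[15]
#5 0xa0→b10/s2 L1-HIT; vc=[15]
#6 0xa5→b10/s2 L1-HIT; vc=[15]
#7 0xa8→b10/s2 L1-HIT; vc=[15]
#8 0xa0→b10/s2 L1-HIT; vc=[15]
#9 0x70→b7/s3 MISS; vc=[15,23]
#10 0xb5→b11/s3 MISS; vc=[15,23,7]
#11 0x7c→b7/s3 VC-HIT; vc=[15,23,11]
#12 0x7a→b7/s3 L1-HIT; vc=[15,23,11]
#13 0xbf→b11/s3 VC-HIT; vc=[15,23,7]
#14 0x7c→b7/s3 VC-HIT; vc=[15,23,11]

OUTCOME = VC-HIT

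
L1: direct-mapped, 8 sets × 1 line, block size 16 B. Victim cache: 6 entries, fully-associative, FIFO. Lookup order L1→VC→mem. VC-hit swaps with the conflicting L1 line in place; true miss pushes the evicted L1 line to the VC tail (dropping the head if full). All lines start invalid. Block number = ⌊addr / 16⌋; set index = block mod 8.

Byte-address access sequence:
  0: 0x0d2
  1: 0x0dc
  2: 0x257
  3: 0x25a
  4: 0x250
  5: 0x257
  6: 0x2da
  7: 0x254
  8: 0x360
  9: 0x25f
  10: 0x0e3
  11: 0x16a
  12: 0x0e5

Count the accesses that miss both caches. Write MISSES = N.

0: 0xd2 (blk 13, set 5) → MISS  vc=[]
1: 0xdc (blk 13, set 5) → L1-HIT  vc=[]
2: 0x257 (blk 37, set 5) → MISS  vc=[13]
3: 0x25a (blk 37, set 5) → L1-HIT  vc=[13]
4: 0x250 (blk 37, set 5) → L1-HIT  vc=[13]
5: 0x257 (blk 37, set 5) → L1-HIT  vc=[13]
6: 0x2da (blk 45, set 5) → MISS  vc=[13, 37]
7: 0x254 (blk 37, set 5) → VC-HIT  vc=[13, 45]
8: 0x360 (blk 54, set 6) → MISS  vc=[13, 45]
9: 0x25f (blk 37, set 5) → L1-HIT  vc=[13, 45]
10: 0xe3 (blk 14, set 6) → MISS  vc=[13, 45, 54]
11: 0x16a (blk 22, set 6) → MISS  vc=[13, 45, 54, 14]
12: 0xe5 (blk 14, set 6) → VC-HIT  vc=[13, 45, 54, 22]

MISSES = 6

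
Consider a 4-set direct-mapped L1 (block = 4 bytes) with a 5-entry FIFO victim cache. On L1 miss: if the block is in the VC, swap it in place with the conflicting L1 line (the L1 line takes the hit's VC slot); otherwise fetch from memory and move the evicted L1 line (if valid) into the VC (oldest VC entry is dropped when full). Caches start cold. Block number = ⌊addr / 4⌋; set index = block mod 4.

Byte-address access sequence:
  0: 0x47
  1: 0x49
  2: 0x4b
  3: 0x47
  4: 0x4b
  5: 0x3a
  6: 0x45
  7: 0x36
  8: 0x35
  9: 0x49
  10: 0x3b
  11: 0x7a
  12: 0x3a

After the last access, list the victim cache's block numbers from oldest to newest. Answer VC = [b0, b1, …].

VC = [18, 17, 30]

  [0] addr=0x47 blk=17 s=1: MISS | VC []
  [1] addr=0x49 blk=18 s=2: MISS | VC []
  [2] addr=0x4b blk=18 s=2: L1-HIT | VC []
  [3] addr=0x47 blk=17 s=1: L1-HIT | VC []
  [4] addr=0x4b blk=18 s=2: L1-HIT | VC []
  [5] addr=0x3a blk=14 s=2: MISS | VC [18]
  [6] addr=0x45 blk=17 s=1: L1-HIT | VC [18]
  [7] addr=0x36 blk=13 s=1: MISS | VC [18, 17]
  [8] addr=0x35 blk=13 s=1: L1-HIT | VC [18, 17]
  [9] addr=0x49 blk=18 s=2: VC-HIT | VC [14, 17]
  [10] addr=0x3b blk=14 s=2: VC-HIT | VC [18, 17]
  [11] addr=0x7a blk=30 s=2: MISS | VC [18, 17, 14]
  [12] addr=0x3a blk=14 s=2: VC-HIT | VC [18, 17, 30]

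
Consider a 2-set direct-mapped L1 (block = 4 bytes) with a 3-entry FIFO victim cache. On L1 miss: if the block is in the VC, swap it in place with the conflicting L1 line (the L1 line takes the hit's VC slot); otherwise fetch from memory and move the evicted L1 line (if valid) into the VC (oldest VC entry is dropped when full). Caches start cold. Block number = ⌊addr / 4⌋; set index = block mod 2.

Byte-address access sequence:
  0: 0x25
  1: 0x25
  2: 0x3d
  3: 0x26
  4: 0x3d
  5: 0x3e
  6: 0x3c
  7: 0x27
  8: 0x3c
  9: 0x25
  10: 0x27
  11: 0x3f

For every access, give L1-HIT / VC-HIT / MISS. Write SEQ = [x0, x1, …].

#0 0x25→b9/s1 MISS; vc=[]
#1 0x25→b9/s1 L1-HIT; vc=[]
#2 0x3d→b15/s1 MISS; vc=[9]
#3 0x26→b9/s1 VC-HIT; vc=[15]
#4 0x3d→b15/s1 VC-HIT; vc=[9]
#5 0x3e→b15/s1 L1-HIT; vc=[9]
#6 0x3c→b15/s1 L1-HIT; vc=[9]
#7 0x27→b9/s1 VC-HIT; vc=[15]
#8 0x3c→b15/s1 VC-HIT; vc=[9]
#9 0x25→b9/s1 VC-HIT; vc=[15]
#10 0x27→b9/s1 L1-HIT; vc=[15]
#11 0x3f→b15/s1 VC-HIT; vc=[9]

SEQ = [MISS, L1-HIT, MISS, VC-HIT, VC-HIT, L1-HIT, L1-HIT, VC-HIT, VC-HIT, VC-HIT, L1-HIT, VC-HIT]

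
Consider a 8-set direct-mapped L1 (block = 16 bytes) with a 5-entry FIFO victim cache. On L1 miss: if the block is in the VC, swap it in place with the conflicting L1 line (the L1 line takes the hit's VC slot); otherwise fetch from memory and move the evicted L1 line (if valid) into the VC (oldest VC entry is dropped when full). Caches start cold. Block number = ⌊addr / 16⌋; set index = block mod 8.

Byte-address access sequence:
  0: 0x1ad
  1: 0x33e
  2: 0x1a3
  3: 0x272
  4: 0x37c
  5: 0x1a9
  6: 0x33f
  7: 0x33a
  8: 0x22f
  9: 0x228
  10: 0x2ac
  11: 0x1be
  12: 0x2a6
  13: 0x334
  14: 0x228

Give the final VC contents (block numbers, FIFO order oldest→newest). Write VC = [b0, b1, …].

#0 0x1ad→b26/s2 MISS; vc=[]
#1 0x33e→b51/s3 MISS; vc=[]
#2 0x1a3→b26/s2 L1-HIT; vc=[]
#3 0x272→b39/s7 MISS; vc=[]
#4 0x37c→b55/s7 MISS; vc=[39]
#5 0x1a9→b26/s2 L1-HIT; vc=[39]
#6 0x33f→b51/s3 L1-HIT; vc=[39]
#7 0x33a→b51/s3 L1-HIT; vc=[39]
#8 0x22f→b34/s2 MISS; vc=[39,26]
#9 0x228→b34/s2 L1-HIT; vc=[39,26]
#10 0x2ac→b42/s2 MISS; vc=[39,26,34]
#11 0x1be→b27/s3 MISS; vc=[39,26,34,51]
#12 0x2a6→b42/s2 L1-HIT; vc=[39,26,34,51]
#13 0x334→b51/s3 VC-HIT; vc=[39,26,34,27]
#14 0x228→b34/s2 VC-HIT; vc=[39,26,42,27]

VC = [39, 26, 42, 27]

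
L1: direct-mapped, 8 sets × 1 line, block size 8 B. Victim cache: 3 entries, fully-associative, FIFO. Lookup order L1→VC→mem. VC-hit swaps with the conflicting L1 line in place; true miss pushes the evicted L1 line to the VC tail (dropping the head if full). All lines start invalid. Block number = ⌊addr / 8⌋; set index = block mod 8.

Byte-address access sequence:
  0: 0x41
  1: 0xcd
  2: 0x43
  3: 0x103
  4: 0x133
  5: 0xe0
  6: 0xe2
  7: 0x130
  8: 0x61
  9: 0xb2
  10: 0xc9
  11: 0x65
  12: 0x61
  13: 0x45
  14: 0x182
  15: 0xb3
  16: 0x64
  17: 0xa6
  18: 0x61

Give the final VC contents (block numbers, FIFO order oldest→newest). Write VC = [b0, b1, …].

VC = [38, 8, 20]

0: 0x41 (blk 8, set 0) → MISS  vc=[]
1: 0xcd (blk 25, set 1) → MISS  vc=[]
2: 0x43 (blk 8, set 0) → L1-HIT  vc=[]
3: 0x103 (blk 32, set 0) → MISS  vc=[8]
4: 0x133 (blk 38, set 6) → MISS  vc=[8]
5: 0xe0 (blk 28, set 4) → MISS  vc=[8]
6: 0xe2 (blk 28, set 4) → L1-HIT  vc=[8]
7: 0x130 (blk 38, set 6) → L1-HIT  vc=[8]
8: 0x61 (blk 12, set 4) → MISS  vc=[8, 28]
9: 0xb2 (blk 22, set 6) → MISS  vc=[8, 28, 38]
10: 0xc9 (blk 25, set 1) → L1-HIT  vc=[8, 28, 38]
11: 0x65 (blk 12, set 4) → L1-HIT  vc=[8, 28, 38]
12: 0x61 (blk 12, set 4) → L1-HIT  vc=[8, 28, 38]
13: 0x45 (blk 8, set 0) → VC-HIT  vc=[32, 28, 38]
14: 0x182 (blk 48, set 0) → MISS  vc=[28, 38, 8]
15: 0xb3 (blk 22, set 6) → L1-HIT  vc=[28, 38, 8]
16: 0x64 (blk 12, set 4) → L1-HIT  vc=[28, 38, 8]
17: 0xa6 (blk 20, set 4) → MISS  vc=[38, 8, 12]
18: 0x61 (blk 12, set 4) → VC-HIT  vc=[38, 8, 20]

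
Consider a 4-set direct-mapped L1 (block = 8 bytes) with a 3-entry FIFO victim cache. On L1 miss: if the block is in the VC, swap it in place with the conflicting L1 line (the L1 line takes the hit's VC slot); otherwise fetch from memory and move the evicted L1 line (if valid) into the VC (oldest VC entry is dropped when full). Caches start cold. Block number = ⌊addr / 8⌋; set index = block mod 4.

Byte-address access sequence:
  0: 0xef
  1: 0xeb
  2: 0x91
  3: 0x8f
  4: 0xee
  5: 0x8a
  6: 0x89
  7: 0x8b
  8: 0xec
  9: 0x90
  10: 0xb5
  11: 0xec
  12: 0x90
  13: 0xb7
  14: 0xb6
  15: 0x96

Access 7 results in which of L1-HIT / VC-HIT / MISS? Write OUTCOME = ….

OUTCOME = L1-HIT

#0 0xef→b29/s1 MISS; vc=[]
#1 0xeb→b29/s1 L1-HIT; vc=[]
#2 0x91→b18/s2 MISS; vc=[]
#3 0x8f→b17/s1 MISS; vc=[29]
#4 0xee→b29/s1 VC-HIT; vc=[17]
#5 0x8a→b17/s1 VC-HIT; vc=[29]
#6 0x89→b17/s1 L1-HIT; vc=[29]
#7 0x8b→b17/s1 L1-HIT; vc=[29]
#8 0xec→b29/s1 VC-HIT; vc=[17]
#9 0x90→b18/s2 L1-HIT; vc=[17]
#10 0xb5→b22/s2 MISS; vc=[17,18]
#11 0xec→b29/s1 L1-HIT; vc=[17,18]
#12 0x90→b18/s2 VC-HIT; vc=[17,22]
#13 0xb7→b22/s2 VC-HIT; vc=[17,18]
#14 0xb6→b22/s2 L1-HIT; vc=[17,18]
#15 0x96→b18/s2 VC-HIT; vc=[17,22]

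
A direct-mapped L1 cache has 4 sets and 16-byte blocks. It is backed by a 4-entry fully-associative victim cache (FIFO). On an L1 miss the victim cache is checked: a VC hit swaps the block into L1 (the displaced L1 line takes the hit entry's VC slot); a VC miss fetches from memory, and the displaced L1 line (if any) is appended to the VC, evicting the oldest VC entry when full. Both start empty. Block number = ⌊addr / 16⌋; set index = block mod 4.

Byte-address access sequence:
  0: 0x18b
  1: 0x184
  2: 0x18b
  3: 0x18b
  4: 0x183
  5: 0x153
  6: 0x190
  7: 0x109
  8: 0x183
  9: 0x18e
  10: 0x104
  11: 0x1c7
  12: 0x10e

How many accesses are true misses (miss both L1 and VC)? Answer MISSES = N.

MISSES = 5

  [0] addr=0x18b blk=24 s=0: MISS | VC []
  [1] addr=0x184 blk=24 s=0: L1-HIT | VC []
  [2] addr=0x18b blk=24 s=0: L1-HIT | VC []
  [3] addr=0x18b blk=24 s=0: L1-HIT | VC []
  [4] addr=0x183 blk=24 s=0: L1-HIT | VC []
  [5] addr=0x153 blk=21 s=1: MISS | VC []
  [6] addr=0x190 blk=25 s=1: MISS | VC [21]
  [7] addr=0x109 blk=16 s=0: MISS | VC [21, 24]
  [8] addr=0x183 blk=24 s=0: VC-HIT | VC [21, 16]
  [9] addr=0x18e blk=24 s=0: L1-HIT | VC [21, 16]
  [10] addr=0x104 blk=16 s=0: VC-HIT | VC [21, 24]
  [11] addr=0x1c7 blk=28 s=0: MISS | VC [21, 24, 16]
  [12] addr=0x10e blk=16 s=0: VC-HIT | VC [21, 24, 28]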